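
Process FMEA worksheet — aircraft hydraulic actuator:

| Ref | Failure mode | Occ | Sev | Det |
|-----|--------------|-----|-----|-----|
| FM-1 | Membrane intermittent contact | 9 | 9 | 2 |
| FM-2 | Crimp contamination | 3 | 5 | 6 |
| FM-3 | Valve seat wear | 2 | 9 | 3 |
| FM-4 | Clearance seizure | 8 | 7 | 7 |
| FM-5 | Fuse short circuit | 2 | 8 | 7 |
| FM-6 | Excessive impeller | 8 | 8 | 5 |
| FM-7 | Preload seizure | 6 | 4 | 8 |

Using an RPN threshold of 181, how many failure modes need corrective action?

RPN = Severity × Occurrence × Detection:
  FM-1: 9 × 9 × 2 = 162
  FM-2: 5 × 3 × 6 = 90
  FM-3: 9 × 2 × 3 = 54
  FM-4: 7 × 8 × 7 = 392
  FM-5: 8 × 2 × 7 = 112
  FM-6: 8 × 8 × 5 = 320
  FM-7: 4 × 6 × 8 = 192
Modes with RPN ≥ 181: FM-4 (392), FM-6 (320), FM-7 (192) → 3.

3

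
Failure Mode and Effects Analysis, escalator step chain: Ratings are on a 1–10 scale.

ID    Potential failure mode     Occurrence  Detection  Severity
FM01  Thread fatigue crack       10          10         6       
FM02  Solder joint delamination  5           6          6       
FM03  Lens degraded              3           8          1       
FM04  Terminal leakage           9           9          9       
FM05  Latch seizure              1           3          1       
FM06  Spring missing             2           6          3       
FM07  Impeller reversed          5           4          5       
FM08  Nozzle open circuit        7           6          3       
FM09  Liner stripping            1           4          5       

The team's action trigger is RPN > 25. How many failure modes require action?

RPN = Severity × Occurrence × Detection:
  FM01: 6 × 10 × 10 = 600
  FM02: 6 × 5 × 6 = 180
  FM03: 1 × 3 × 8 = 24
  FM04: 9 × 9 × 9 = 729
  FM05: 1 × 1 × 3 = 3
  FM06: 3 × 2 × 6 = 36
  FM07: 5 × 5 × 4 = 100
  FM08: 3 × 7 × 6 = 126
  FM09: 5 × 1 × 4 = 20
Modes with RPN > 25: FM01 (600), FM02 (180), FM04 (729), FM06 (36), FM07 (100), FM08 (126) → 6.

6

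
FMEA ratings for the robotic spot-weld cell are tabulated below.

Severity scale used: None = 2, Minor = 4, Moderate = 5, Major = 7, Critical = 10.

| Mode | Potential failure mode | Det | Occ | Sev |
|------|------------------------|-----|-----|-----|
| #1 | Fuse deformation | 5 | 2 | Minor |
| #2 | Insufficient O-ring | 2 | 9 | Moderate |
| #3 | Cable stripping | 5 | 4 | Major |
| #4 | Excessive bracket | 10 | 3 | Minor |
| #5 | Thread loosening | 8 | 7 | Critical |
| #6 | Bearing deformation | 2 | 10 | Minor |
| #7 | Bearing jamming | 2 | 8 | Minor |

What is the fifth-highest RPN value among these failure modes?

RPN = Severity × Occurrence × Detection:
  #1: 4 × 2 × 5 = 40
  #2: 5 × 9 × 2 = 90
  #3: 7 × 4 × 5 = 140
  #4: 4 × 3 × 10 = 120
  #5: 10 × 7 × 8 = 560
  #6: 4 × 10 × 2 = 80
  #7: 4 × 8 × 2 = 64
Sorted descending: 560, 140, 120, 90, 80, 64, 40.
The fifth-highest RPN is 80 (#6).

80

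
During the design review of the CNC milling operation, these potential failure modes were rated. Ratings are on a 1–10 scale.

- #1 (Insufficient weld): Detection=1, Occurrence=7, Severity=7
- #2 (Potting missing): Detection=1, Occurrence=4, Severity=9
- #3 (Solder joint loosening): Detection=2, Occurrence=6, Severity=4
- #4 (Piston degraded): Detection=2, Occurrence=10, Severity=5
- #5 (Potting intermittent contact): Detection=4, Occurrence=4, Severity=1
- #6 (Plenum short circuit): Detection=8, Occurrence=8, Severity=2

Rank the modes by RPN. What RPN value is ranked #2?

100

RPN = Severity × Occurrence × Detection:
  #1: 7 × 7 × 1 = 49
  #2: 9 × 4 × 1 = 36
  #3: 4 × 6 × 2 = 48
  #4: 5 × 10 × 2 = 100
  #5: 1 × 4 × 4 = 16
  #6: 2 × 8 × 8 = 128
Sorted descending: 128, 100, 49, 48, 36, 16.
The second-highest RPN is 100 (#4).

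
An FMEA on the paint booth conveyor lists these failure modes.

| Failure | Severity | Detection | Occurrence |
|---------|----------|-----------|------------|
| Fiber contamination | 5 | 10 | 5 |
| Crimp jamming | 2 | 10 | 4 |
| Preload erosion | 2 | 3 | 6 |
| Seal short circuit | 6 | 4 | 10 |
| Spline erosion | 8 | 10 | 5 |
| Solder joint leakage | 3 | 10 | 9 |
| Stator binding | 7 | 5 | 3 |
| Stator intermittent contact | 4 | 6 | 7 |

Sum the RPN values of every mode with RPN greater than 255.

RPN = Severity × Occurrence × Detection:
  Fiber contamination: 5 × 5 × 10 = 250
  Crimp jamming: 2 × 4 × 10 = 80
  Preload erosion: 2 × 6 × 3 = 36
  Seal short circuit: 6 × 10 × 4 = 240
  Spline erosion: 8 × 5 × 10 = 400
  Solder joint leakage: 3 × 9 × 10 = 270
  Stator binding: 7 × 3 × 5 = 105
  Stator intermittent contact: 4 × 7 × 6 = 168
RPN > 255: Spline erosion (400), Solder joint leakage (270).
Sum: 400 + 270 = 670.

670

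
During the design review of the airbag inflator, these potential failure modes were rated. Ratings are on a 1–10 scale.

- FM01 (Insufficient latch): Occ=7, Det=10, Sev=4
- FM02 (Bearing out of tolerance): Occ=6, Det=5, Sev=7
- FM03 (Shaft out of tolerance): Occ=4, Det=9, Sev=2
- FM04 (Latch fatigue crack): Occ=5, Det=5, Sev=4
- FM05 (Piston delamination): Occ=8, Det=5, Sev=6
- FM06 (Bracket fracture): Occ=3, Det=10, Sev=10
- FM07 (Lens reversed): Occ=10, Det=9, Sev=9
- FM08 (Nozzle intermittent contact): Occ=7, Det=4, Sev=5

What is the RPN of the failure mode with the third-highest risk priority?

RPN = Severity × Occurrence × Detection:
  FM01: 4 × 7 × 10 = 280
  FM02: 7 × 6 × 5 = 210
  FM03: 2 × 4 × 9 = 72
  FM04: 4 × 5 × 5 = 100
  FM05: 6 × 8 × 5 = 240
  FM06: 10 × 3 × 10 = 300
  FM07: 9 × 10 × 9 = 810
  FM08: 5 × 7 × 4 = 140
Sorted descending: 810, 300, 280, 240, 210, 140, 100, 72.
The third-highest RPN is 280 (FM01).

280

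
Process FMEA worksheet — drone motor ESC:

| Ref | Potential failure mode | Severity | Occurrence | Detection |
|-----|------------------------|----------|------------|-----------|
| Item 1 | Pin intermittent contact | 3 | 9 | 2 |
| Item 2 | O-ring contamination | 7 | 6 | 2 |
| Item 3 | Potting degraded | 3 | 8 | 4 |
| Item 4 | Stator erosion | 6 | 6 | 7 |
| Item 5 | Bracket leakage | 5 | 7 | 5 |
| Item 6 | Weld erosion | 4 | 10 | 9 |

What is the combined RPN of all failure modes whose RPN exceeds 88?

883

RPN = Severity × Occurrence × Detection:
  Item 1: 3 × 9 × 2 = 54
  Item 2: 7 × 6 × 2 = 84
  Item 3: 3 × 8 × 4 = 96
  Item 4: 6 × 6 × 7 = 252
  Item 5: 5 × 7 × 5 = 175
  Item 6: 4 × 10 × 9 = 360
RPN > 88: Item 3 (96), Item 4 (252), Item 5 (175), Item 6 (360).
Sum: 96 + 252 + 175 + 360 = 883.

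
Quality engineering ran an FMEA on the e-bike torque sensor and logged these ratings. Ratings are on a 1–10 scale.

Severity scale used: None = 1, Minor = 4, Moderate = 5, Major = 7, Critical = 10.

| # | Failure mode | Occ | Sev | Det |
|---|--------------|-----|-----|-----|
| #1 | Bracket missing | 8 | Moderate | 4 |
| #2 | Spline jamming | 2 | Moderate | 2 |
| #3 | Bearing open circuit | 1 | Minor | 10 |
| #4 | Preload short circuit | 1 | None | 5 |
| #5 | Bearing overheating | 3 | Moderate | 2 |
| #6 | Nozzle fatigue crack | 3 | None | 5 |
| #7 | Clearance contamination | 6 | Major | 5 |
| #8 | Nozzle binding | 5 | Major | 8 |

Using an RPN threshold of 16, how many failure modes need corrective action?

RPN = Severity × Occurrence × Detection:
  #1: 5 × 8 × 4 = 160
  #2: 5 × 2 × 2 = 20
  #3: 4 × 1 × 10 = 40
  #4: 1 × 1 × 5 = 5
  #5: 5 × 3 × 2 = 30
  #6: 1 × 3 × 5 = 15
  #7: 7 × 6 × 5 = 210
  #8: 7 × 5 × 8 = 280
Modes with RPN ≥ 16: #1 (160), #2 (20), #3 (40), #5 (30), #7 (210), #8 (280) → 6.

6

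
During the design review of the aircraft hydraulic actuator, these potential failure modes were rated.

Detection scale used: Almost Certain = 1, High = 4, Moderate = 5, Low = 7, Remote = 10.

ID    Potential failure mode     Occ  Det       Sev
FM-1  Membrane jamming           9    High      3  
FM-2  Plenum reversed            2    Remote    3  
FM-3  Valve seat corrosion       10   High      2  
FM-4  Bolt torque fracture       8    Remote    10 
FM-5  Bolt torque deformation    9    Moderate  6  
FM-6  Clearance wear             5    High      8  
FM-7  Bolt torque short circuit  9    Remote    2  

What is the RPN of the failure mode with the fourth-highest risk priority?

RPN = Severity × Occurrence × Detection:
  FM-1: 3 × 9 × 4 = 108
  FM-2: 3 × 2 × 10 = 60
  FM-3: 2 × 10 × 4 = 80
  FM-4: 10 × 8 × 10 = 800
  FM-5: 6 × 9 × 5 = 270
  FM-6: 8 × 5 × 4 = 160
  FM-7: 2 × 9 × 10 = 180
Sorted descending: 800, 270, 180, 160, 108, 80, 60.
The fourth-highest RPN is 160 (FM-6).

160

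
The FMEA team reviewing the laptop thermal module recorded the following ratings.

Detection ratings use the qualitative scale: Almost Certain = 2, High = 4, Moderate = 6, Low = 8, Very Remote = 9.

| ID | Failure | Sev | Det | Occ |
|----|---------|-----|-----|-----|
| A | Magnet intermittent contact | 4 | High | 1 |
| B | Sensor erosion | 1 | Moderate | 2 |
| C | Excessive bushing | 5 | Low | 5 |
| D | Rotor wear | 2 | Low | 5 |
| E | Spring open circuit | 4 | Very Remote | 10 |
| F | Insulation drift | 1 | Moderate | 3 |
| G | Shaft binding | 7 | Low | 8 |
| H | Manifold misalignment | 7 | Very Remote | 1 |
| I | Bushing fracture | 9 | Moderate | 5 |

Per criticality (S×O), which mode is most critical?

G

Criticality = Severity × Occurrence:
  A: 4 × 1 = 4
  B: 1 × 2 = 2
  C: 5 × 5 = 25
  D: 2 × 5 = 10
  E: 4 × 10 = 40
  F: 1 × 3 = 3
  G: 7 × 8 = 56
  H: 7 × 1 = 7
  I: 9 × 5 = 45
Highest criticality is 56 → G.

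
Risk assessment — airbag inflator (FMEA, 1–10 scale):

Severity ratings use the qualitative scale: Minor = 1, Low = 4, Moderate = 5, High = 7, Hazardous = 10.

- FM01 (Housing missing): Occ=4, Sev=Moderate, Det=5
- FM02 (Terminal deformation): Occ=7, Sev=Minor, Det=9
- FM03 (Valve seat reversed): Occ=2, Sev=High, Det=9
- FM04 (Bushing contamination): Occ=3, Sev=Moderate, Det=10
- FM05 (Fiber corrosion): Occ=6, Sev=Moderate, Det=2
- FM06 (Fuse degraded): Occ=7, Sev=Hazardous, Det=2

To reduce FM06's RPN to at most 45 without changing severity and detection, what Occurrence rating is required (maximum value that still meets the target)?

2

FM06: S=10, O=7, D=2 → current RPN = 140.
Fixed product = 20. Need 20 × O ≤ 45, so O ≤ 45/20 = 2.25.
Maximum integer Occurrence rating = 2 (gives RPN 40; O=3 would give 60 > 45).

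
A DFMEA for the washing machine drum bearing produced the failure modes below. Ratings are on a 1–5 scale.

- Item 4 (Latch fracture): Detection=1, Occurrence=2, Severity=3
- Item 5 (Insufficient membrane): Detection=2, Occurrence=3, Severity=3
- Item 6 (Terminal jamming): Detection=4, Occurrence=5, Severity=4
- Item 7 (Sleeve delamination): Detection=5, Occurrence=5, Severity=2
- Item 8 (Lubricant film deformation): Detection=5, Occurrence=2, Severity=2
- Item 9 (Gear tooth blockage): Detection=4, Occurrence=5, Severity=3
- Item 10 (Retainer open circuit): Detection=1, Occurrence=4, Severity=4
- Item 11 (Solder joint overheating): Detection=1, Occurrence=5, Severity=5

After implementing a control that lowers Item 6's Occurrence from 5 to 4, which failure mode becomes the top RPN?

RPN = Severity × Occurrence × Detection:
  Item 4: 3 × 2 × 1 = 6
  Item 5: 3 × 3 × 2 = 18
  Item 6: 4 × 5 × 4 = 80
  Item 7: 2 × 5 × 5 = 50
  Item 8: 2 × 2 × 5 = 20
  Item 9: 3 × 5 × 4 = 60
  Item 10: 4 × 4 × 1 = 16
  Item 11: 5 × 5 × 1 = 25
After action: Item 6 → 4 × 4 × 4 = 64.
Revised RPNs: Item 6=64, Item 9=60, Item 7=50, Item 11=25, Item 8=20, Item 5=18, Item 10=16, Item 4=6.
Highest is now Item 6 (64).

Item 6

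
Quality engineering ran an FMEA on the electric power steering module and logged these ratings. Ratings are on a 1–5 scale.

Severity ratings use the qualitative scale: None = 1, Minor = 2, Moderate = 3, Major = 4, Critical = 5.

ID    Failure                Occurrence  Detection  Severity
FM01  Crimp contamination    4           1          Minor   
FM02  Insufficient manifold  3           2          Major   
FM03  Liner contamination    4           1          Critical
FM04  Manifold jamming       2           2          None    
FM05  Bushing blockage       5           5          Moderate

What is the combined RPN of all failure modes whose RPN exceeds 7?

127

RPN = Severity × Occurrence × Detection:
  FM01: 2 × 4 × 1 = 8
  FM02: 4 × 3 × 2 = 24
  FM03: 5 × 4 × 1 = 20
  FM04: 1 × 2 × 2 = 4
  FM05: 3 × 5 × 5 = 75
RPN > 7: FM01 (8), FM02 (24), FM03 (20), FM05 (75).
Sum: 8 + 24 + 20 + 75 = 127.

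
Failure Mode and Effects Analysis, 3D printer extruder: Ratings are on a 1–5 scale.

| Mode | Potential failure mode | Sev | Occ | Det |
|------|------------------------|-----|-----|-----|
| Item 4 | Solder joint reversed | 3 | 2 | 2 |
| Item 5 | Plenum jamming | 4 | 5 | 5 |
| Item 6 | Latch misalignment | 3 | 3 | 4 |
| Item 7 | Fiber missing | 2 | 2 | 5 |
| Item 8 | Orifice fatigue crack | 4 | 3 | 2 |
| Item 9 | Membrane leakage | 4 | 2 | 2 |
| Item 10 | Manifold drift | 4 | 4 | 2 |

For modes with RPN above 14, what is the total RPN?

228

RPN = Severity × Occurrence × Detection:
  Item 4: 3 × 2 × 2 = 12
  Item 5: 4 × 5 × 5 = 100
  Item 6: 3 × 3 × 4 = 36
  Item 7: 2 × 2 × 5 = 20
  Item 8: 4 × 3 × 2 = 24
  Item 9: 4 × 2 × 2 = 16
  Item 10: 4 × 4 × 2 = 32
RPN > 14: Item 5 (100), Item 6 (36), Item 7 (20), Item 8 (24), Item 9 (16), Item 10 (32).
Sum: 100 + 36 + 20 + 24 + 16 + 32 = 228.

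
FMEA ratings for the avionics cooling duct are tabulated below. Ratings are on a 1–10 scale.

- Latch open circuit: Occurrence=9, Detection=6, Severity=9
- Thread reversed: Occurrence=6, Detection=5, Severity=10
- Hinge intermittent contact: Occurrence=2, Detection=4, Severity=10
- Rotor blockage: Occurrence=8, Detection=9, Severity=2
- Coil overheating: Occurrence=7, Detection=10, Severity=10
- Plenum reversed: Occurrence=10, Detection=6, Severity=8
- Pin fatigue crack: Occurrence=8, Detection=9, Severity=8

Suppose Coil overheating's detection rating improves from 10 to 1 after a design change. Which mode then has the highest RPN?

RPN = Severity × Occurrence × Detection:
  Latch open circuit: 9 × 9 × 6 = 486
  Thread reversed: 10 × 6 × 5 = 300
  Hinge intermittent contact: 10 × 2 × 4 = 80
  Rotor blockage: 2 × 8 × 9 = 144
  Coil overheating: 10 × 7 × 10 = 700
  Plenum reversed: 8 × 10 × 6 = 480
  Pin fatigue crack: 8 × 8 × 9 = 576
After action: Coil overheating → 10 × 7 × 1 = 70.
Revised RPNs: Pin fatigue crack=576, Latch open circuit=486, Plenum reversed=480, Thread reversed=300, Rotor blockage=144, Hinge intermittent contact=80, Coil overheating=70.
Highest is now Pin fatigue crack (576).

Pin fatigue crack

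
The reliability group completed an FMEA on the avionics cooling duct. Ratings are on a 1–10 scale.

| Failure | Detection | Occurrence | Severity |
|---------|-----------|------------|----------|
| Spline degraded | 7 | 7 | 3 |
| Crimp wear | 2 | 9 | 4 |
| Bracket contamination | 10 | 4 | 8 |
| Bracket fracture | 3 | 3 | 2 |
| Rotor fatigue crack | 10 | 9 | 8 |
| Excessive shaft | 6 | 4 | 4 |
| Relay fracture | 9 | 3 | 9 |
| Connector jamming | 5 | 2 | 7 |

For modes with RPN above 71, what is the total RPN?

RPN = Severity × Occurrence × Detection:
  Spline degraded: 3 × 7 × 7 = 147
  Crimp wear: 4 × 9 × 2 = 72
  Bracket contamination: 8 × 4 × 10 = 320
  Bracket fracture: 2 × 3 × 3 = 18
  Rotor fatigue crack: 8 × 9 × 10 = 720
  Excessive shaft: 4 × 4 × 6 = 96
  Relay fracture: 9 × 3 × 9 = 243
  Connector jamming: 7 × 2 × 5 = 70
RPN > 71: Spline degraded (147), Crimp wear (72), Bracket contamination (320), Rotor fatigue crack (720), Excessive shaft (96), Relay fracture (243).
Sum: 147 + 72 + 320 + 720 + 96 + 243 = 1598.

1598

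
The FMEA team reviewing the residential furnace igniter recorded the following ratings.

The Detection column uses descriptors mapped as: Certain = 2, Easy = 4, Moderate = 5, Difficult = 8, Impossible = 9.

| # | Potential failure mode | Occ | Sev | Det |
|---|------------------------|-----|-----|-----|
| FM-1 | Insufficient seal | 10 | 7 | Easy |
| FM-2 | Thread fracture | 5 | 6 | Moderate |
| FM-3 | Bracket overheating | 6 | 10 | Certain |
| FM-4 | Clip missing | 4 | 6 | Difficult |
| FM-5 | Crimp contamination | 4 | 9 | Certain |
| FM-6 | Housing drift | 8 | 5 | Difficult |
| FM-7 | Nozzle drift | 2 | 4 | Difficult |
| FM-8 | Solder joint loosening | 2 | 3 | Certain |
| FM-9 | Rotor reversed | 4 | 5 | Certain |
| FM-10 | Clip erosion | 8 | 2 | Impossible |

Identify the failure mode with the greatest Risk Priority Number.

RPN = Severity × Occurrence × Detection:
  FM-1: 7 × 10 × 4 = 280
  FM-2: 6 × 5 × 5 = 150
  FM-3: 10 × 6 × 2 = 120
  FM-4: 6 × 4 × 8 = 192
  FM-5: 9 × 4 × 2 = 72
  FM-6: 5 × 8 × 8 = 320
  FM-7: 4 × 2 × 8 = 64
  FM-8: 3 × 2 × 2 = 12
  FM-9: 5 × 4 × 2 = 40
  FM-10: 2 × 8 × 9 = 144
Highest RPN is 320 → FM-6.

FM-6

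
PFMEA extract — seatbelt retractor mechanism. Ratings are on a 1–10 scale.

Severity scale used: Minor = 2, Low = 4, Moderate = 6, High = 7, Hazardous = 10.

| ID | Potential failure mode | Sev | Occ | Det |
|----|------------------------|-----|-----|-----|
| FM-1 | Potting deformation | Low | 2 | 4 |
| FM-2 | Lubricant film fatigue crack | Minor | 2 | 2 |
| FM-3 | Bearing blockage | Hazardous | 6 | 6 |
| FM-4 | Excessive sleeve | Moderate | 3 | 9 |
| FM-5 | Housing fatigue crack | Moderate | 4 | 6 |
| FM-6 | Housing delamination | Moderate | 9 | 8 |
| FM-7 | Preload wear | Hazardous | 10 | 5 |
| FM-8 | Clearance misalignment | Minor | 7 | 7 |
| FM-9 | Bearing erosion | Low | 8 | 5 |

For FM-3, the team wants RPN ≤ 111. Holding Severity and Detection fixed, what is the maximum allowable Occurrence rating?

1

FM-3: S=10, O=6, D=6 → current RPN = 360.
Fixed product = 60. Need 60 × O ≤ 111, so O ≤ 111/60 = 1.85.
Maximum integer Occurrence rating = 1 (gives RPN 60; O=2 would give 120 > 111).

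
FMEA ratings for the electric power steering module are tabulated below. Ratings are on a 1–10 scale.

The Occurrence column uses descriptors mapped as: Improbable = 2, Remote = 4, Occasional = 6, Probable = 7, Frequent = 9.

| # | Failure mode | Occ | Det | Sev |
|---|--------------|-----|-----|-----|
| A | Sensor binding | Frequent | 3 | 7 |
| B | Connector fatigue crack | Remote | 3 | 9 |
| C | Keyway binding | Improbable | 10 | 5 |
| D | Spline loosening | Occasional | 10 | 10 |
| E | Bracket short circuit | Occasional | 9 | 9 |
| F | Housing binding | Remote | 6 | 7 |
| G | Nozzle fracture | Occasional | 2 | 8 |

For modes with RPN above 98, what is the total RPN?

1651

RPN = Severity × Occurrence × Detection:
  A: 7 × 9 × 3 = 189
  B: 9 × 4 × 3 = 108
  C: 5 × 2 × 10 = 100
  D: 10 × 6 × 10 = 600
  E: 9 × 6 × 9 = 486
  F: 7 × 4 × 6 = 168
  G: 8 × 6 × 2 = 96
RPN > 98: A (189), B (108), C (100), D (600), E (486), F (168).
Sum: 189 + 108 + 100 + 600 + 486 + 168 = 1651.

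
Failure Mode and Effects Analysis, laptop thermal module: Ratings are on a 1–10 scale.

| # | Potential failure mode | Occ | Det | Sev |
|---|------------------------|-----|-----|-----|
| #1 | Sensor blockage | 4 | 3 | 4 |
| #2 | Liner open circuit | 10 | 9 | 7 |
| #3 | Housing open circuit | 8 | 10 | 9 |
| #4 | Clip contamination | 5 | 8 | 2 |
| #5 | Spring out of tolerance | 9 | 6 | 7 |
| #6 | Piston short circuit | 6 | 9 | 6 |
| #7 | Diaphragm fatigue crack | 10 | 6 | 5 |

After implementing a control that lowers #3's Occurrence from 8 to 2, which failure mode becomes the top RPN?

#2

RPN = Severity × Occurrence × Detection:
  #1: 4 × 4 × 3 = 48
  #2: 7 × 10 × 9 = 630
  #3: 9 × 8 × 10 = 720
  #4: 2 × 5 × 8 = 80
  #5: 7 × 9 × 6 = 378
  #6: 6 × 6 × 9 = 324
  #7: 5 × 10 × 6 = 300
After action: #3 → 9 × 2 × 10 = 180.
Revised RPNs: #2=630, #5=378, #6=324, #7=300, #3=180, #4=80, #1=48.
Highest is now #2 (630).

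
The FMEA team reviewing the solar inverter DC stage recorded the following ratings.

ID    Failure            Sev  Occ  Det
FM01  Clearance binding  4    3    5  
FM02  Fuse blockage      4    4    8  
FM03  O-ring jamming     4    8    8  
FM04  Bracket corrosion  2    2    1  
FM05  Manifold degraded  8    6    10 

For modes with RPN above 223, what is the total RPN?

RPN = Severity × Occurrence × Detection:
  FM01: 4 × 3 × 5 = 60
  FM02: 4 × 4 × 8 = 128
  FM03: 4 × 8 × 8 = 256
  FM04: 2 × 2 × 1 = 4
  FM05: 8 × 6 × 10 = 480
RPN > 223: FM03 (256), FM05 (480).
Sum: 256 + 480 = 736.

736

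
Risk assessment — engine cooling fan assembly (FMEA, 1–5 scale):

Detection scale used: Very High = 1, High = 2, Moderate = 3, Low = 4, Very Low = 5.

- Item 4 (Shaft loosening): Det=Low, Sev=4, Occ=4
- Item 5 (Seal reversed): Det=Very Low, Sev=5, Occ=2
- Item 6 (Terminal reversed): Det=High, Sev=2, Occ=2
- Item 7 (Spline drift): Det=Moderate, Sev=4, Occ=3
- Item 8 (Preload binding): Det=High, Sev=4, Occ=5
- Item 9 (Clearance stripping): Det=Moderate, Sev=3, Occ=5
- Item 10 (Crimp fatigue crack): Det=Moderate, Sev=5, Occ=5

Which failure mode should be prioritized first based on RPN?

RPN = Severity × Occurrence × Detection:
  Item 4: 4 × 4 × 4 = 64
  Item 5: 5 × 2 × 5 = 50
  Item 6: 2 × 2 × 2 = 8
  Item 7: 4 × 3 × 3 = 36
  Item 8: 4 × 5 × 2 = 40
  Item 9: 3 × 5 × 3 = 45
  Item 10: 5 × 5 × 3 = 75
Highest RPN is 75 → Item 10.

Item 10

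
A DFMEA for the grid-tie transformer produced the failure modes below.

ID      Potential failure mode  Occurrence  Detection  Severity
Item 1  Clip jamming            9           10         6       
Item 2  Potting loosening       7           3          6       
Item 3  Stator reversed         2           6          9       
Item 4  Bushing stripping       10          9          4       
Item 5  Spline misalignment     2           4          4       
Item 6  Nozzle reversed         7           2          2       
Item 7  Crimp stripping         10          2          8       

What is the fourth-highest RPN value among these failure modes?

RPN = Severity × Occurrence × Detection:
  Item 1: 6 × 9 × 10 = 540
  Item 2: 6 × 7 × 3 = 126
  Item 3: 9 × 2 × 6 = 108
  Item 4: 4 × 10 × 9 = 360
  Item 5: 4 × 2 × 4 = 32
  Item 6: 2 × 7 × 2 = 28
  Item 7: 8 × 10 × 2 = 160
Sorted descending: 540, 360, 160, 126, 108, 32, 28.
The fourth-highest RPN is 126 (Item 2).

126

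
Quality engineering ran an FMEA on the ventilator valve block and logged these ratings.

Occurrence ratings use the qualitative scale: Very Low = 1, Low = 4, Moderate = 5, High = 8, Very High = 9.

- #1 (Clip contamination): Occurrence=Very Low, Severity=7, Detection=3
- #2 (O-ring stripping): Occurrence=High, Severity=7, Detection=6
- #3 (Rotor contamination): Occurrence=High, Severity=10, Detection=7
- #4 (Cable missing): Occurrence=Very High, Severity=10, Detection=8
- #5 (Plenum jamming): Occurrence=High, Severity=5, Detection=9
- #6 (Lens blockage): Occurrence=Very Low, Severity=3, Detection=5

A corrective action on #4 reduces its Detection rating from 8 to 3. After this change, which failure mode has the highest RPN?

RPN = Severity × Occurrence × Detection:
  #1: 7 × 1 × 3 = 21
  #2: 7 × 8 × 6 = 336
  #3: 10 × 8 × 7 = 560
  #4: 10 × 9 × 8 = 720
  #5: 5 × 8 × 9 = 360
  #6: 3 × 1 × 5 = 15
After action: #4 → 10 × 9 × 3 = 270.
Revised RPNs: #3=560, #5=360, #2=336, #4=270, #1=21, #6=15.
Highest is now #3 (560).

#3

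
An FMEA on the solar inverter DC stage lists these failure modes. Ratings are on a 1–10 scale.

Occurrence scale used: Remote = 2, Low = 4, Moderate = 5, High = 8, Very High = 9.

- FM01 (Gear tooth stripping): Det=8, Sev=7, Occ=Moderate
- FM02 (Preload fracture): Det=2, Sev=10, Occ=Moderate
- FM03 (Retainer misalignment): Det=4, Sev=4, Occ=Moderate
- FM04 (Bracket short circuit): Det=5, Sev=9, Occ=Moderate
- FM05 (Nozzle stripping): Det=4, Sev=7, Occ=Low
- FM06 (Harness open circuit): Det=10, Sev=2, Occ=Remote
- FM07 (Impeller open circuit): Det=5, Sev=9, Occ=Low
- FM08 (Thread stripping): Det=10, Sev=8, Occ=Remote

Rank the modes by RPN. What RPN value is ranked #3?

180

RPN = Severity × Occurrence × Detection:
  FM01: 7 × 5 × 8 = 280
  FM02: 10 × 5 × 2 = 100
  FM03: 4 × 5 × 4 = 80
  FM04: 9 × 5 × 5 = 225
  FM05: 7 × 4 × 4 = 112
  FM06: 2 × 2 × 10 = 40
  FM07: 9 × 4 × 5 = 180
  FM08: 8 × 2 × 10 = 160
Sorted descending: 280, 225, 180, 160, 112, 100, 80, 40.
The third-highest RPN is 180 (FM07).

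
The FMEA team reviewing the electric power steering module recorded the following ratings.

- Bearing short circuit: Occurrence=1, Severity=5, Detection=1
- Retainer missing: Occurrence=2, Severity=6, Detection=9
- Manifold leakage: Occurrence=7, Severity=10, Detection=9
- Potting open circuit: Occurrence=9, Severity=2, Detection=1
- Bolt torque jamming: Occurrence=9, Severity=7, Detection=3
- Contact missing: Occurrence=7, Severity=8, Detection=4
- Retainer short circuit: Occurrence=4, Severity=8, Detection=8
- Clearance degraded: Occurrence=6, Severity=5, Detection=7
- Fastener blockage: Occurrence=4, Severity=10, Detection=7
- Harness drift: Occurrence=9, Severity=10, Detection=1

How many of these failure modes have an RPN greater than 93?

7

RPN = Severity × Occurrence × Detection:
  Bearing short circuit: 5 × 1 × 1 = 5
  Retainer missing: 6 × 2 × 9 = 108
  Manifold leakage: 10 × 7 × 9 = 630
  Potting open circuit: 2 × 9 × 1 = 18
  Bolt torque jamming: 7 × 9 × 3 = 189
  Contact missing: 8 × 7 × 4 = 224
  Retainer short circuit: 8 × 4 × 8 = 256
  Clearance degraded: 5 × 6 × 7 = 210
  Fastener blockage: 10 × 4 × 7 = 280
  Harness drift: 10 × 9 × 1 = 90
Modes with RPN > 93: Retainer missing (108), Manifold leakage (630), Bolt torque jamming (189), Contact missing (224), Retainer short circuit (256), Clearance degraded (210), Fastener blockage (280) → 7.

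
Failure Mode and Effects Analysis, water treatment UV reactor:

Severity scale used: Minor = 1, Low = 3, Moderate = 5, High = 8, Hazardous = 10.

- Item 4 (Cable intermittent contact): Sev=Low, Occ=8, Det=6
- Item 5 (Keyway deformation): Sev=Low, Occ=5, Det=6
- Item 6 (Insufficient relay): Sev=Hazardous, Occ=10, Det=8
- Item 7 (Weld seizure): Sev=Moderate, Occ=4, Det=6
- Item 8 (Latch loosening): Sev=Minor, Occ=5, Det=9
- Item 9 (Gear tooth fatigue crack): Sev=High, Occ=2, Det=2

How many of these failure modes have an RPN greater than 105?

RPN = Severity × Occurrence × Detection:
  Item 4: 3 × 8 × 6 = 144
  Item 5: 3 × 5 × 6 = 90
  Item 6: 10 × 10 × 8 = 800
  Item 7: 5 × 4 × 6 = 120
  Item 8: 1 × 5 × 9 = 45
  Item 9: 8 × 2 × 2 = 32
Modes with RPN > 105: Item 4 (144), Item 6 (800), Item 7 (120) → 3.

3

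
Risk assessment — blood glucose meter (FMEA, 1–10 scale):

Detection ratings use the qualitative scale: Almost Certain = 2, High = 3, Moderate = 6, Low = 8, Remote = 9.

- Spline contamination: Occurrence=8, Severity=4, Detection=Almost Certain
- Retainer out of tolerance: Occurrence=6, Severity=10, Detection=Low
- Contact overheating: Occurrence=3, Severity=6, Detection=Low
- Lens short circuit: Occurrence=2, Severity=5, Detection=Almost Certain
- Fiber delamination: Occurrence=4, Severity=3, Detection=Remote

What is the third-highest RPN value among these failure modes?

RPN = Severity × Occurrence × Detection:
  Spline contamination: 4 × 8 × 2 = 64
  Retainer out of tolerance: 10 × 6 × 8 = 480
  Contact overheating: 6 × 3 × 8 = 144
  Lens short circuit: 5 × 2 × 2 = 20
  Fiber delamination: 3 × 4 × 9 = 108
Sorted descending: 480, 144, 108, 64, 20.
The third-highest RPN is 108 (Fiber delamination).

108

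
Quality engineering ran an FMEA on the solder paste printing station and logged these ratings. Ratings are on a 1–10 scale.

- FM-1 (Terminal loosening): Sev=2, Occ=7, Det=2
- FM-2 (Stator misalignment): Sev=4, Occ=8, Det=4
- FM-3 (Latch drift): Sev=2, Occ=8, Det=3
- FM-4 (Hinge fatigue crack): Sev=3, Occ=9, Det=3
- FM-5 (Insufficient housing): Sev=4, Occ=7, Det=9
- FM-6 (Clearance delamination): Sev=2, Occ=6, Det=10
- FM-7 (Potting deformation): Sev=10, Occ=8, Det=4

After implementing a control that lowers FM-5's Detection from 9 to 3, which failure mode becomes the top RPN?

FM-7

RPN = Severity × Occurrence × Detection:
  FM-1: 2 × 7 × 2 = 28
  FM-2: 4 × 8 × 4 = 128
  FM-3: 2 × 8 × 3 = 48
  FM-4: 3 × 9 × 3 = 81
  FM-5: 4 × 7 × 9 = 252
  FM-6: 2 × 6 × 10 = 120
  FM-7: 10 × 8 × 4 = 320
After action: FM-5 → 4 × 7 × 3 = 84.
Revised RPNs: FM-7=320, FM-2=128, FM-6=120, FM-5=84, FM-4=81, FM-3=48, FM-1=28.
Highest is now FM-7 (320).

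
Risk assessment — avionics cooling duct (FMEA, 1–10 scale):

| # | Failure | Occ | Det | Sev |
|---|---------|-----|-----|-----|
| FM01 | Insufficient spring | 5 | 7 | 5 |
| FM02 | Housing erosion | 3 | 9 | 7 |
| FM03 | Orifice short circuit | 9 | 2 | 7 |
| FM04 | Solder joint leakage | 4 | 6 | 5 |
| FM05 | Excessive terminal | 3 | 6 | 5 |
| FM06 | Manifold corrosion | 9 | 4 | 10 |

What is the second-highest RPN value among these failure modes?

RPN = Severity × Occurrence × Detection:
  FM01: 5 × 5 × 7 = 175
  FM02: 7 × 3 × 9 = 189
  FM03: 7 × 9 × 2 = 126
  FM04: 5 × 4 × 6 = 120
  FM05: 5 × 3 × 6 = 90
  FM06: 10 × 9 × 4 = 360
Sorted descending: 360, 189, 175, 126, 120, 90.
The second-highest RPN is 189 (FM02).

189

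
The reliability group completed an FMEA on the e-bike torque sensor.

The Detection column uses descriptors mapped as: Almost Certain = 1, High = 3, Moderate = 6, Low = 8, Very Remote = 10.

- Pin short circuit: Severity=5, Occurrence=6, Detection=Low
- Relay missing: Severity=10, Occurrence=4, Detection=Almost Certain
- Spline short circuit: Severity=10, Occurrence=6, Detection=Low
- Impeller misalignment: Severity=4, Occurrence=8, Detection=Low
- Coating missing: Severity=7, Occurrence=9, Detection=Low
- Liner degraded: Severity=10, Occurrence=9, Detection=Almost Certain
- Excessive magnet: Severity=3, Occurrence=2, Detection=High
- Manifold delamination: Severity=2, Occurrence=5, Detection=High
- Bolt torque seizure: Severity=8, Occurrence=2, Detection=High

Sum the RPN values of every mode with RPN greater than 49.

RPN = Severity × Occurrence × Detection:
  Pin short circuit: 5 × 6 × 8 = 240
  Relay missing: 10 × 4 × 1 = 40
  Spline short circuit: 10 × 6 × 8 = 480
  Impeller misalignment: 4 × 8 × 8 = 256
  Coating missing: 7 × 9 × 8 = 504
  Liner degraded: 10 × 9 × 1 = 90
  Excessive magnet: 3 × 2 × 3 = 18
  Manifold delamination: 2 × 5 × 3 = 30
  Bolt torque seizure: 8 × 2 × 3 = 48
RPN > 49: Pin short circuit (240), Spline short circuit (480), Impeller misalignment (256), Coating missing (504), Liner degraded (90).
Sum: 240 + 480 + 256 + 504 + 90 = 1570.

1570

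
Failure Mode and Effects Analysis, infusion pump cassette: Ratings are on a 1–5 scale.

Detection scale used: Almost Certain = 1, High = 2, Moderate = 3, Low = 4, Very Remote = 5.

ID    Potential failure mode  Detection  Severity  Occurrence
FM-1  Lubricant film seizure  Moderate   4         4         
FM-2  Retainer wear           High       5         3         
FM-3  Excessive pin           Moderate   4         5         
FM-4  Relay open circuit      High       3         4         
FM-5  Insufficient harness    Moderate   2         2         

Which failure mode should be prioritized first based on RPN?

FM-3

RPN = Severity × Occurrence × Detection:
  FM-1: 4 × 4 × 3 = 48
  FM-2: 5 × 3 × 2 = 30
  FM-3: 4 × 5 × 3 = 60
  FM-4: 3 × 4 × 2 = 24
  FM-5: 2 × 2 × 3 = 12
Highest RPN is 60 → FM-3.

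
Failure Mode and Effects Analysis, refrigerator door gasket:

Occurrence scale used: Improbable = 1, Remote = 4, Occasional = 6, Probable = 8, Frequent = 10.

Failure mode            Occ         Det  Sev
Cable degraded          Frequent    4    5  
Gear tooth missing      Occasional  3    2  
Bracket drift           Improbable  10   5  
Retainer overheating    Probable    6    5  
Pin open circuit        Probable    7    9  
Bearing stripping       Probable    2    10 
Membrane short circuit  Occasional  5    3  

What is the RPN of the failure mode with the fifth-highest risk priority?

90

RPN = Severity × Occurrence × Detection:
  Cable degraded: 5 × 10 × 4 = 200
  Gear tooth missing: 2 × 6 × 3 = 36
  Bracket drift: 5 × 1 × 10 = 50
  Retainer overheating: 5 × 8 × 6 = 240
  Pin open circuit: 9 × 8 × 7 = 504
  Bearing stripping: 10 × 8 × 2 = 160
  Membrane short circuit: 3 × 6 × 5 = 90
Sorted descending: 504, 240, 200, 160, 90, 50, 36.
The fifth-highest RPN is 90 (Membrane short circuit).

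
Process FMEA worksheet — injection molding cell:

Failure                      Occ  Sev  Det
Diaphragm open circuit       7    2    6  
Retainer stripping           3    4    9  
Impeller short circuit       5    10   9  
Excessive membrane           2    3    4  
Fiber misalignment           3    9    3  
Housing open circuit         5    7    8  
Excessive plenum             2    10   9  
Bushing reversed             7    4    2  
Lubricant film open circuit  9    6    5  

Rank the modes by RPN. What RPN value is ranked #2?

RPN = Severity × Occurrence × Detection:
  Diaphragm open circuit: 2 × 7 × 6 = 84
  Retainer stripping: 4 × 3 × 9 = 108
  Impeller short circuit: 10 × 5 × 9 = 450
  Excessive membrane: 3 × 2 × 4 = 24
  Fiber misalignment: 9 × 3 × 3 = 81
  Housing open circuit: 7 × 5 × 8 = 280
  Excessive plenum: 10 × 2 × 9 = 180
  Bushing reversed: 4 × 7 × 2 = 56
  Lubricant film open circuit: 6 × 9 × 5 = 270
Sorted descending: 450, 280, 270, 180, 108, 84, 81, 56, 24.
The second-highest RPN is 280 (Housing open circuit).

280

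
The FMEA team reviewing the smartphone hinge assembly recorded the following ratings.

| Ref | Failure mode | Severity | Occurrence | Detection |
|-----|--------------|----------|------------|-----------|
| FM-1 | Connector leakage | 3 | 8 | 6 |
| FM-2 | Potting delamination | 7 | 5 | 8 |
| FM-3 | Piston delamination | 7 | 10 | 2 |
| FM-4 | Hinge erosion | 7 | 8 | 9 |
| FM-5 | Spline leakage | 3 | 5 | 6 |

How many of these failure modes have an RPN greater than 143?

3

RPN = Severity × Occurrence × Detection:
  FM-1: 3 × 8 × 6 = 144
  FM-2: 7 × 5 × 8 = 280
  FM-3: 7 × 10 × 2 = 140
  FM-4: 7 × 8 × 9 = 504
  FM-5: 3 × 5 × 6 = 90
Modes with RPN > 143: FM-1 (144), FM-2 (280), FM-4 (504) → 3.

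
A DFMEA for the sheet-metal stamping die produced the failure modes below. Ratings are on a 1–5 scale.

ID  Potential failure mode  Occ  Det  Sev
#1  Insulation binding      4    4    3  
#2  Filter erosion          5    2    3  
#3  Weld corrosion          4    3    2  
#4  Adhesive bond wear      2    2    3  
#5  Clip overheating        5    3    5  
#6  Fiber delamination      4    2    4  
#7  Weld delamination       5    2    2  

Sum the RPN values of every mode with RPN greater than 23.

209

RPN = Severity × Occurrence × Detection:
  #1: 3 × 4 × 4 = 48
  #2: 3 × 5 × 2 = 30
  #3: 2 × 4 × 3 = 24
  #4: 3 × 2 × 2 = 12
  #5: 5 × 5 × 3 = 75
  #6: 4 × 4 × 2 = 32
  #7: 2 × 5 × 2 = 20
RPN > 23: #1 (48), #2 (30), #3 (24), #5 (75), #6 (32).
Sum: 48 + 30 + 24 + 75 + 32 = 209.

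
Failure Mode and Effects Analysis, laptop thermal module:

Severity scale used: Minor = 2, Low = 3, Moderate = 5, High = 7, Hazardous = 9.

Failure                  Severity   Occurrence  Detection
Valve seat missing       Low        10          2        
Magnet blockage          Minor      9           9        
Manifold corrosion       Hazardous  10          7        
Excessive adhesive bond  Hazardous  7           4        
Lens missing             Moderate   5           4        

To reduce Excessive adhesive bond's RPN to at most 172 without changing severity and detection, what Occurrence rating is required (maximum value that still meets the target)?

4

Excessive adhesive bond: S=9, O=7, D=4 → current RPN = 252.
Fixed product = 36. Need 36 × O ≤ 172, so O ≤ 172/36 = 4.78.
Maximum integer Occurrence rating = 4 (gives RPN 144; O=5 would give 180 > 172).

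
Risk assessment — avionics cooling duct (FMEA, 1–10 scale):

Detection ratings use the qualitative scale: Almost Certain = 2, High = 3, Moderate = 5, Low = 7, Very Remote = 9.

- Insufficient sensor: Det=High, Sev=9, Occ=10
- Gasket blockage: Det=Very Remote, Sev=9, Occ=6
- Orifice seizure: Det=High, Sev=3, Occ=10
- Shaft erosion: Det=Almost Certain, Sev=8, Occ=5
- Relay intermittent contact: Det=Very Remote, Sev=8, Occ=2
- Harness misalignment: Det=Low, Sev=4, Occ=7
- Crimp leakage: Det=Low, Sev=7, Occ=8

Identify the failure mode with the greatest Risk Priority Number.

RPN = Severity × Occurrence × Detection:
  Insufficient sensor: 9 × 10 × 3 = 270
  Gasket blockage: 9 × 6 × 9 = 486
  Orifice seizure: 3 × 10 × 3 = 90
  Shaft erosion: 8 × 5 × 2 = 80
  Relay intermittent contact: 8 × 2 × 9 = 144
  Harness misalignment: 4 × 7 × 7 = 196
  Crimp leakage: 7 × 8 × 7 = 392
Highest RPN is 486 → Gasket blockage.

Gasket blockage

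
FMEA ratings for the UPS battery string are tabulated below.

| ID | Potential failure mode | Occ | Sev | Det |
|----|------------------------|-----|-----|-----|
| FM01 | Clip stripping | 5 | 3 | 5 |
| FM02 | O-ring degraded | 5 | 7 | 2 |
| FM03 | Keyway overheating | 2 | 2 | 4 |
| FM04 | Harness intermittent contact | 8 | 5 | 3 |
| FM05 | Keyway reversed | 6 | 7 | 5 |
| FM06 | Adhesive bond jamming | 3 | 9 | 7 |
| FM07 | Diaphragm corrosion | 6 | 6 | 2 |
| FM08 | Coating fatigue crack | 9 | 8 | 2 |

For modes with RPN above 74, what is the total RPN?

738

RPN = Severity × Occurrence × Detection:
  FM01: 3 × 5 × 5 = 75
  FM02: 7 × 5 × 2 = 70
  FM03: 2 × 2 × 4 = 16
  FM04: 5 × 8 × 3 = 120
  FM05: 7 × 6 × 5 = 210
  FM06: 9 × 3 × 7 = 189
  FM07: 6 × 6 × 2 = 72
  FM08: 8 × 9 × 2 = 144
RPN > 74: FM01 (75), FM04 (120), FM05 (210), FM06 (189), FM08 (144).
Sum: 75 + 120 + 210 + 189 + 144 = 738.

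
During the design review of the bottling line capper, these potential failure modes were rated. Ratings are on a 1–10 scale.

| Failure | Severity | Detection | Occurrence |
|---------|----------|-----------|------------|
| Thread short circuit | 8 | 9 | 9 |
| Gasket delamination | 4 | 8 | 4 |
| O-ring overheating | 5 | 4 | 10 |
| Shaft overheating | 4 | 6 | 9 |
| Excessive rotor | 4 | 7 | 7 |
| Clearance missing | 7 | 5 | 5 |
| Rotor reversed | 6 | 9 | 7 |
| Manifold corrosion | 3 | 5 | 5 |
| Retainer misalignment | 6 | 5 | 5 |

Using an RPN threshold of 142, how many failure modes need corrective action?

7

RPN = Severity × Occurrence × Detection:
  Thread short circuit: 8 × 9 × 9 = 648
  Gasket delamination: 4 × 4 × 8 = 128
  O-ring overheating: 5 × 10 × 4 = 200
  Shaft overheating: 4 × 9 × 6 = 216
  Excessive rotor: 4 × 7 × 7 = 196
  Clearance missing: 7 × 5 × 5 = 175
  Rotor reversed: 6 × 7 × 9 = 378
  Manifold corrosion: 3 × 5 × 5 = 75
  Retainer misalignment: 6 × 5 × 5 = 150
Modes with RPN ≥ 142: Thread short circuit (648), O-ring overheating (200), Shaft overheating (216), Excessive rotor (196), Clearance missing (175), Rotor reversed (378), Retainer misalignment (150) → 7.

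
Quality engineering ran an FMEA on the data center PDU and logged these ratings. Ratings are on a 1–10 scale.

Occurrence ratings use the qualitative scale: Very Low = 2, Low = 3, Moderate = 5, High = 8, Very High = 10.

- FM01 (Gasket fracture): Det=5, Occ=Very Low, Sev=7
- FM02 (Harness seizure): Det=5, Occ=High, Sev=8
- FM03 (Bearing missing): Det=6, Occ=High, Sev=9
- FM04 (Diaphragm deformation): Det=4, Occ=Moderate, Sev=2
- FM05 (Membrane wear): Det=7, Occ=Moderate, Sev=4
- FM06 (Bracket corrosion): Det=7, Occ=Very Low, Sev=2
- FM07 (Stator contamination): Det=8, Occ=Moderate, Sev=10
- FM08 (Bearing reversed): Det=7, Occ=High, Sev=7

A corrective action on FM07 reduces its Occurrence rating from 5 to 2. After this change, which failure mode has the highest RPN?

FM03

RPN = Severity × Occurrence × Detection:
  FM01: 7 × 2 × 5 = 70
  FM02: 8 × 8 × 5 = 320
  FM03: 9 × 8 × 6 = 432
  FM04: 2 × 5 × 4 = 40
  FM05: 4 × 5 × 7 = 140
  FM06: 2 × 2 × 7 = 28
  FM07: 10 × 5 × 8 = 400
  FM08: 7 × 8 × 7 = 392
After action: FM07 → 10 × 2 × 8 = 160.
Revised RPNs: FM03=432, FM08=392, FM02=320, FM07=160, FM05=140, FM01=70, FM04=40, FM06=28.
Highest is now FM03 (432).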